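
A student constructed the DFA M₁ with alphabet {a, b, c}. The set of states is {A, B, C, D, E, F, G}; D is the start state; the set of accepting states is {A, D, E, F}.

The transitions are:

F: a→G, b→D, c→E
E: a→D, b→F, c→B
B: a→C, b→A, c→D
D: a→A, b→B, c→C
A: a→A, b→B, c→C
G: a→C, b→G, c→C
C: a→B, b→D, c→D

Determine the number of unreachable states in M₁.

3

BFS from D reaches {A, B, C, D}; the 3 state(s) E, F, G are never visited.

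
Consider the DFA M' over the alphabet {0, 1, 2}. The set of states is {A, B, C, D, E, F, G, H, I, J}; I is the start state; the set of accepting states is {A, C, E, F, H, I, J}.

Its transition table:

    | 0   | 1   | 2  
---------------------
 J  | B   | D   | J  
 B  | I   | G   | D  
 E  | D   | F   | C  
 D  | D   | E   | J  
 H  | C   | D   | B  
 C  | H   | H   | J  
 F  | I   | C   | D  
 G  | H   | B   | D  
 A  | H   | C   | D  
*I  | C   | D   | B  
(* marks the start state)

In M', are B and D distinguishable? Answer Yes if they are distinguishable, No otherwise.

Yes

Reachable states from the start: {B,C,D,E,F,G,H,I,J}. Unreachable: {A} — drop them.
Initial partition by acceptance: {C,E,F,H,I,J} | {B,D,G}.
Split {C,E,F,H,I,J} by δ(·,0) → {C,F,H,I} and {E,J}.
On input 1, block {C,F,H,I} splits into {C,F} and {H,I}.
Refine {C,F} on symbol 1: members go to different blocks, giving {C} and {F}.
On input 0, block {B,D,G} splits into {B,G} and {D}.
Refine {E,J} on symbol 0: members go to different blocks, giving {E} and {J}.
The partition is now stable with 7 blocks: {C} | {B,G} | {E} | {H,I} | {F} | {D} | {J}.
B and D end up in different blocks, so they are distinguishable. For instance, the string '0' is accepted from only B.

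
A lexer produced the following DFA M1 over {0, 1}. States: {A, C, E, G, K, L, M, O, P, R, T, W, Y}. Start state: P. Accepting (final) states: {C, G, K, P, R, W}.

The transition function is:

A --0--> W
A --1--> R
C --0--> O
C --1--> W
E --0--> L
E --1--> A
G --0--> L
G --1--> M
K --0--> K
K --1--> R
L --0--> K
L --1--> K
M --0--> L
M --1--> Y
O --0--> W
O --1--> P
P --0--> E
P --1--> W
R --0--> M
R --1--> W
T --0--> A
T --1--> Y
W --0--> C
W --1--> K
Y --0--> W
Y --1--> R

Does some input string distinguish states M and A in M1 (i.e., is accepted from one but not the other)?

States {G,T} cannot be reached from the start state, so discard them.
Start with accepting vs non-accepting: {C,K,P,R,W} | {A,E,L,M,O,Y}.
Split {C,K,P,R,W} by δ(·,0) → {C,P,R} and {K,W}.
On input 0, block {A,E,L,M,O,Y} splits into {A,L,O,Y} and {E,M}.
Split {C,P,R} by δ(·,0) → {P,R} and {C}.
Refine {A,L,O,Y} on symbol 1: members go to different blocks, giving {A,O,Y} and {L}.
Split {K,W} by δ(·,0) → {K} and {W}.
The partition is now stable with 7 blocks: {P,R} | {A,O,Y} | {K} | {E,M} | {C} | {L} | {W}.
M and A end up in different blocks, so they are distinguishable. For instance, the string '0' is accepted from only A.

Yes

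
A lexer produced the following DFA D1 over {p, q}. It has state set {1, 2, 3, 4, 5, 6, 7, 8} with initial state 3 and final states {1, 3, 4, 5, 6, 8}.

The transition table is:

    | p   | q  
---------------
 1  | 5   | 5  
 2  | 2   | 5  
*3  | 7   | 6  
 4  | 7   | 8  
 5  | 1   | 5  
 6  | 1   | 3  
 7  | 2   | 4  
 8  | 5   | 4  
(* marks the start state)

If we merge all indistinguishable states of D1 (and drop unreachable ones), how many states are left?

5

Start with accepting vs non-accepting: {1,3,4,5,6,8} | {2,7}.
Refine {1,3,4,5,6,8} on symbol p: members go to different blocks, giving {1,5,6,8} and {3,4}.
Split {1,5,6,8} by δ(·,q) → {1,5} and {6,8}.
Refine {2,7} on symbol q: members go to different blocks, giving {2} and {7}.
No further refinement is possible. Final partition (5 blocks): {1,5} | {2} | {3,4} | {6,8} | {7}.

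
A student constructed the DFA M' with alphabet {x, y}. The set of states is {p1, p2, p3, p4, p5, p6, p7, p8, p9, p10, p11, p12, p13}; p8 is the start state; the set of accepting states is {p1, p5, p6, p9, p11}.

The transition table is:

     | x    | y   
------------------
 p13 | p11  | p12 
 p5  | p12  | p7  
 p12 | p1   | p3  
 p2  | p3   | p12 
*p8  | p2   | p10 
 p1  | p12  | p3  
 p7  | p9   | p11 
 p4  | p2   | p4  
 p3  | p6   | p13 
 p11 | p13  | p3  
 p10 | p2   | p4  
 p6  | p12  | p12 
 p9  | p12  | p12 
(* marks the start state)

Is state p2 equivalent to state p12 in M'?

States {p5,p7,p9} cannot be reached from the start state, so discard them.
P0 = {p1,p6,p11} | {p2,p3,p4,p8,p10,p12,p13}.
On input x, block {p2,p3,p4,p8,p10,p12,p13} splits into {p2,p4,p8,p10} and {p3,p12,p13}.
Refine {p2,p4,p8,p10} on symbol x: members go to different blocks, giving {p4,p8,p10} and {p2}.
The partition is now stable with 4 blocks: {p1,p6,p11} | {p4,p8,p10} | {p3,p12,p13} | {p2}.
p2 and p12 end up in different blocks, so they are distinguishable. For instance, the string 'x' is accepted from only p12.

No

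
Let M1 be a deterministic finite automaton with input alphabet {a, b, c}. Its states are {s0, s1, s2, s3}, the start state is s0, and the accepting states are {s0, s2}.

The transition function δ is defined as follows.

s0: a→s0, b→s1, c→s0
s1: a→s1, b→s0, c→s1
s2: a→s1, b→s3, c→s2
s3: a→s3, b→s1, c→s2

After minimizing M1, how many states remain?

Reachable states from the start: {s0,s1}. Unreachable: {s2,s3} — drop them.
P0 = {s0} | {s1}.
No further refinement is possible. Final partition (2 blocks): {s0} | {s1}.

2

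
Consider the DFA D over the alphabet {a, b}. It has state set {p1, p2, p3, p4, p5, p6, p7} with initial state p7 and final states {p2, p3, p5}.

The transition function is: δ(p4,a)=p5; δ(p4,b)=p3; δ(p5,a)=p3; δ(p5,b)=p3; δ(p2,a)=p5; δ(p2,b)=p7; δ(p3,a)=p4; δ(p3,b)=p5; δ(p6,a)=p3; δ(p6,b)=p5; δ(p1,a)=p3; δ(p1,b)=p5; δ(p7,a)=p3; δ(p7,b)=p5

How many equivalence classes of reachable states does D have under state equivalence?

4

First remove the unreachable states {p1,p2,p6}; 4 states remain.
P0 = {p3,p5} | {p4,p7}.
Split {p3,p5} by δ(·,a) → {p3} and {p5}.
Refine {p4,p7} on symbol a: members go to different blocks, giving {p4} and {p7}.
Stable partition: {p3} | {p4} | {p5} | {p7} — 4 equivalence classes.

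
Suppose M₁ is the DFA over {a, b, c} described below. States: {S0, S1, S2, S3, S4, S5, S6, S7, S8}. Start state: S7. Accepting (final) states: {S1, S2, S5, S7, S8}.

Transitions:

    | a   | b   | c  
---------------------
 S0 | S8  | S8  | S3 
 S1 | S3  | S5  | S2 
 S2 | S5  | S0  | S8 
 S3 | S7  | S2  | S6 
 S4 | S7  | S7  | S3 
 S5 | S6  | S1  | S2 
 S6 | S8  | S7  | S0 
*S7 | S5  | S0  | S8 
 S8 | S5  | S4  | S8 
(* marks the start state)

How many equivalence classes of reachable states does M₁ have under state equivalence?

3

Initial partition by acceptance: {S1,S2,S5,S7,S8} | {S0,S3,S4,S6}.
On input a, block {S1,S2,S5,S7,S8} splits into {S2,S7,S8} and {S1,S5}.
The partition is now stable with 3 blocks: {S2,S7,S8} | {S0,S3,S4,S6} | {S1,S5}.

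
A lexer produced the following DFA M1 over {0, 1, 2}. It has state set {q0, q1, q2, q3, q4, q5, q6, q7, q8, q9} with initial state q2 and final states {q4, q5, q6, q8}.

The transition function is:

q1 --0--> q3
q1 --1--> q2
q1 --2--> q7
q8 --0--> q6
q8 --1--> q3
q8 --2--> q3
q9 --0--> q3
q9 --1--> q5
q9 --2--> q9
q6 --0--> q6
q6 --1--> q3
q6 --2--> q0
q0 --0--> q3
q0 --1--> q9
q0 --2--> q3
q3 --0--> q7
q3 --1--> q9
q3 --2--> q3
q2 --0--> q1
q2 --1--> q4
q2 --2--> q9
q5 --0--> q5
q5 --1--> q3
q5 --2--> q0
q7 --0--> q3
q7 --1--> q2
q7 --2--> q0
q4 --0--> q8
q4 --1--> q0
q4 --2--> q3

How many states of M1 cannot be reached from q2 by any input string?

0

A breadth-first search from the start state visits every state.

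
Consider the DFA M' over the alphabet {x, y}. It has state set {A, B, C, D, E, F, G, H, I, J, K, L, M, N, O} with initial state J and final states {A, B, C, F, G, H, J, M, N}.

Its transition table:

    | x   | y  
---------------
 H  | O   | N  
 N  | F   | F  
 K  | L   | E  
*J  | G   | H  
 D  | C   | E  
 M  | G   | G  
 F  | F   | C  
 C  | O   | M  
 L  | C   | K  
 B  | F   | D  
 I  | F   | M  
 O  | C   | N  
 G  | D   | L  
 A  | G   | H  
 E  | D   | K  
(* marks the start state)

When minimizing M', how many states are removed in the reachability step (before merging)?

3

BFS from J reaches {C, D, E, F, G, H, J, K, L, M, N, O}; the 3 state(s) A, B, I are never visited.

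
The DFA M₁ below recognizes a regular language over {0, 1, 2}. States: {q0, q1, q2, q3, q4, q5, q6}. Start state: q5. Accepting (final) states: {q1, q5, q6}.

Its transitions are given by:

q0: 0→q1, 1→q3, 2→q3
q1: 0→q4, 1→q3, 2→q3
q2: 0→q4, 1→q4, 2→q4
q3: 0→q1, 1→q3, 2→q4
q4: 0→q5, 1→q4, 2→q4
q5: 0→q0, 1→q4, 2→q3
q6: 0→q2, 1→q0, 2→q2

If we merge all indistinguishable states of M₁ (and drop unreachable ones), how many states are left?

2

States {q2,q6} cannot be reached from the start state, so discard them.
P0 = {q1,q5} | {q0,q3,q4}.
No further refinement is possible. Final partition (2 blocks): {q1,q5} | {q0,q3,q4}.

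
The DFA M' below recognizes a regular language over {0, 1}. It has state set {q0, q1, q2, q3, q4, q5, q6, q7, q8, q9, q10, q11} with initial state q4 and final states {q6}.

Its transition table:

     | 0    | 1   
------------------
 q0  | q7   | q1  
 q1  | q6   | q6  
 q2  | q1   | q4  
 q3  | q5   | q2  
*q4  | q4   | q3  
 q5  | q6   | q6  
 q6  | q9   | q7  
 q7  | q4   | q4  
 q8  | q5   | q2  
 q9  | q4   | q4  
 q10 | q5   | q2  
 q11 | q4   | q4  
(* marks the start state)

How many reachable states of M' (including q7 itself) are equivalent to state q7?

2

States {q0,q8,q10,q11} cannot be reached from the start state, so discard them.
Initial partition by acceptance: {q6} | {q1,q2,q3,q4,q5,q7,q9}.
Refine {q1,q2,q3,q4,q5,q7,q9} on symbol 0: members go to different blocks, giving {q2,q3,q4,q7,q9} and {q1,q5}.
On input 0, block {q2,q3,q4,q7,q9} splits into {q4,q7,q9} and {q2,q3}.
Refine {q4,q7,q9} on symbol 1: members go to different blocks, giving {q7,q9} and {q4}.
Refine {q2,q3} on symbol 1: members go to different blocks, giving {q2} and {q3}.
Stable partition: {q6} | {q7,q9} | {q1,q5} | {q2} | {q4} | {q3} — 6 equivalence classes.
The equivalence class containing q7 is {q7,q9}, of size 2.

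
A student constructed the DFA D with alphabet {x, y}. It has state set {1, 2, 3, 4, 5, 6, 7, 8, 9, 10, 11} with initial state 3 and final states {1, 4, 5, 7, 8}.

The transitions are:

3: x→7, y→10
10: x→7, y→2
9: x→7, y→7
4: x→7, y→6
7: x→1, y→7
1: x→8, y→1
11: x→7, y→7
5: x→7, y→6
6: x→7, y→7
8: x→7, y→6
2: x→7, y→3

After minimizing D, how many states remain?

First remove the unreachable states {4,5,9,11}; 7 states remain.
Start with accepting vs non-accepting: {1,7,8} | {2,3,6,10}.
Split {1,7,8} by δ(·,y) → {1,7} and {8}.
Refine {1,7} on symbol x: members go to different blocks, giving {1} and {7}.
On input y, block {2,3,6,10} splits into {2,3,10} and {6}.
Stable partition: {1} | {2,3,10} | {8} | {7} | {6} — 5 equivalence classes.

5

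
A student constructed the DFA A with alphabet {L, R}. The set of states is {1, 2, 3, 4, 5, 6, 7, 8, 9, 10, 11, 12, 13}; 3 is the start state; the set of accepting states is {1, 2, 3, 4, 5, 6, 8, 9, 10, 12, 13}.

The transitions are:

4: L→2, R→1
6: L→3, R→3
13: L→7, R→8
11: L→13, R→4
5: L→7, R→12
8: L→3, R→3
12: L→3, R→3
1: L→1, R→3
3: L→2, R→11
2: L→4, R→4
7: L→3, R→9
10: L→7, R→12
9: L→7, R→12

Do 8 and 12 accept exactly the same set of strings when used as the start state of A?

Yes

Reachable states from the start: {1,2,3,4,7,8,9,11,12,13}. Unreachable: {5,6,10} — drop them.
P0 = {1,2,3,4,8,9,12,13} | {7,11}.
On input L, block {1,2,3,4,8,9,12,13} splits into {1,2,3,4,8,12} and {9,13}.
Split {1,2,3,4,8,12} by δ(·,R) → {1,2,4,8,12} and {3}.
Split {1,2,4,8,12} by δ(·,L) → {1,2,4} and {8,12}.
Split {1,2,4} by δ(·,R) → {2,4} and {1}.
Refine {2,4} on symbol R: members go to different blocks, giving {2} and {4}.
On input L, block {7,11} splits into {7} and {11}.
The partition is now stable with 8 blocks: {2} | {7} | {9,13} | {3} | {8,12} | {1} | {4} | {11}.
8 and 12 lie in the same block of the stable partition, so they are equivalent — no string distinguishes them.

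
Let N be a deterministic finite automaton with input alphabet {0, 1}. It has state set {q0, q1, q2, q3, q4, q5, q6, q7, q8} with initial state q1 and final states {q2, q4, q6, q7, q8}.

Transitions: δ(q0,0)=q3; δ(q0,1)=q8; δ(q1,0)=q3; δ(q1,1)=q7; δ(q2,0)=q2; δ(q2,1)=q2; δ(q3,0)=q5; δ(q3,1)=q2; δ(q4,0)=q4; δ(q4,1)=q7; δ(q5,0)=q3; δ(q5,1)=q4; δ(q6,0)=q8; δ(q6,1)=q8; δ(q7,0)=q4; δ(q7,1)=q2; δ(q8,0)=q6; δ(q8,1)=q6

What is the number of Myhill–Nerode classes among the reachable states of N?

2

First remove the unreachable states {q0,q6,q8}; 6 states remain.
Start with accepting vs non-accepting: {q2,q4,q7} | {q1,q3,q5}.
Stable partition: {q2,q4,q7} | {q1,q3,q5} — 2 equivalence classes.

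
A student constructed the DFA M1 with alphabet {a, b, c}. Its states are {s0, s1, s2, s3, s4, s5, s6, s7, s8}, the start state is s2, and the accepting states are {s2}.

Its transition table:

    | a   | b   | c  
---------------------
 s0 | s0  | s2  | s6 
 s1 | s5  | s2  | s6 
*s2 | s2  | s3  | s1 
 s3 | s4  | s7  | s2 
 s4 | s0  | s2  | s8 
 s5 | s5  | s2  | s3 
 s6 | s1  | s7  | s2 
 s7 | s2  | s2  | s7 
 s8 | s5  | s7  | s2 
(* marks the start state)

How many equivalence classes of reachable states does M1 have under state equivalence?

All states are reachable from the start state.
Start with accepting vs non-accepting: {s2} | {s0,s1,s3,s4,s5,s6,s7,s8}.
Refine {s0,s1,s3,s4,s5,s6,s7,s8} on symbol a: members go to different blocks, giving {s0,s1,s3,s4,s5,s6,s8} and {s7}.
Split {s0,s1,s3,s4,s5,s6,s8} by δ(·,b) → {s0,s1,s4,s5} and {s3,s6,s8}.
The partition is now stable with 4 blocks: {s2} | {s0,s1,s4,s5} | {s7} | {s3,s6,s8}.

4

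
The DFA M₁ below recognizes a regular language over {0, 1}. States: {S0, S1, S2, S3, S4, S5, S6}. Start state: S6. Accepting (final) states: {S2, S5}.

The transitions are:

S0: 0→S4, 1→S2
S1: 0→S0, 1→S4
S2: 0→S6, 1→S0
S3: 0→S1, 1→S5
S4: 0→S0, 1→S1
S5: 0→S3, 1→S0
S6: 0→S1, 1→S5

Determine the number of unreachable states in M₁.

0

A breadth-first search from the start state visits every state.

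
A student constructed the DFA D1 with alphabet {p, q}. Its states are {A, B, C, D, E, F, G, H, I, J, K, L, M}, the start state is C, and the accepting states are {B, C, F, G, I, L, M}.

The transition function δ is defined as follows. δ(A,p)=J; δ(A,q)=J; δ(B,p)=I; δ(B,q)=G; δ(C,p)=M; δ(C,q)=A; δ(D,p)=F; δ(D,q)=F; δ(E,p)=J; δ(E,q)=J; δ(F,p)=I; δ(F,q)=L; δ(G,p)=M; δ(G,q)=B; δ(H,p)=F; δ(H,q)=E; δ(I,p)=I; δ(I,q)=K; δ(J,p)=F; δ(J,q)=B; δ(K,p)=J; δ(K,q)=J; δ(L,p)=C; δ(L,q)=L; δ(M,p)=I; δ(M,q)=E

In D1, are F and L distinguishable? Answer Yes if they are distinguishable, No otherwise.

Reachable states from the start: {A,B,C,E,F,G,I,J,K,L,M}. Unreachable: {D,H} — drop them.
Start with accepting vs non-accepting: {B,C,F,G,I,L,M} | {A,E,J,K}.
On input q, block {B,C,F,G,I,L,M} splits into {B,F,G,L} and {C,I,M}.
Split {A,E,J,K} by δ(·,p) → {A,E,K} and {J}.
The partition is now stable with 4 blocks: {B,F,G,L} | {A,E,K} | {C,I,M} | {J}.
F and L lie in the same block of the stable partition, so they are equivalent — no string distinguishes them.

No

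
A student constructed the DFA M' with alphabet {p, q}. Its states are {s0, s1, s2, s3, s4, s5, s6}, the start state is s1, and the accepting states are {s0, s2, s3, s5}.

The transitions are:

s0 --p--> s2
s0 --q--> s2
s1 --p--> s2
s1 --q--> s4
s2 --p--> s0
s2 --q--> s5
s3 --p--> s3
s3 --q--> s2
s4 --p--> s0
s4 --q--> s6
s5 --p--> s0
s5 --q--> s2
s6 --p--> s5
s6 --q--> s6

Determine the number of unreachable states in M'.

Starting at s1 and following transitions, the reachable set is {s0, s1, s2, s4, s5, s6}. That leaves s3 unreachable — 1 in total.

1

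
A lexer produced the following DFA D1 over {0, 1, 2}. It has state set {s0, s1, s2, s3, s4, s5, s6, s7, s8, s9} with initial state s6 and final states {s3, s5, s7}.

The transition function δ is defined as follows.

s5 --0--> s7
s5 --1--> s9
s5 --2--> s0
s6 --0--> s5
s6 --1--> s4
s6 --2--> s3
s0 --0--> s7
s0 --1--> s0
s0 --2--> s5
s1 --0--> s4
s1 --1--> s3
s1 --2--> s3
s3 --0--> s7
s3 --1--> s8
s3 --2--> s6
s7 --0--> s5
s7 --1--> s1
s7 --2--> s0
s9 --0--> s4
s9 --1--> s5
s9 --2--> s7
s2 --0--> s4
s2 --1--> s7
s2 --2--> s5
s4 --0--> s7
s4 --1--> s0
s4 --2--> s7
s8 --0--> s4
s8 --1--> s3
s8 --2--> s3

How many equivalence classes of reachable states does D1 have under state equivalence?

First remove the unreachable states {s2}; 9 states remain.
Initial partition by acceptance: {s3,s5,s7} | {s0,s1,s4,s6,s8,s9}.
Split {s0,s1,s4,s6,s8,s9} by δ(·,0) → {s0,s4,s6} and {s1,s8,s9}.
Stable partition: {s3,s5,s7} | {s0,s4,s6} | {s1,s8,s9} — 3 equivalence classes.

3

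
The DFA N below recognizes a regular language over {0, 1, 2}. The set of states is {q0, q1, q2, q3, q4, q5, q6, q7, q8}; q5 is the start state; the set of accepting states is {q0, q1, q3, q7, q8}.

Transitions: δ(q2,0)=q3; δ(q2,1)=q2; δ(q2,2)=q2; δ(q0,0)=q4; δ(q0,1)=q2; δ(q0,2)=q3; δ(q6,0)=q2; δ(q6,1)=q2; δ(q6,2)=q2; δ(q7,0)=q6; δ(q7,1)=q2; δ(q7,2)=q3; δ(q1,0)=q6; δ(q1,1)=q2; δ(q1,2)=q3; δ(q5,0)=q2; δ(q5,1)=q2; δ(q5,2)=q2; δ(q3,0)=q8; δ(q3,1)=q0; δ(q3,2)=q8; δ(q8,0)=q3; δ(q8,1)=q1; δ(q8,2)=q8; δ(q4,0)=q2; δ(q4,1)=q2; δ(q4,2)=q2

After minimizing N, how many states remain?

First remove the unreachable states {q7}; 8 states remain.
Start with accepting vs non-accepting: {q0,q1,q3,q8} | {q2,q4,q5,q6}.
Split {q0,q1,q3,q8} by δ(·,0) → {q0,q1} and {q3,q8}.
Split {q2,q4,q5,q6} by δ(·,0) → {q4,q5,q6} and {q2}.
No further refinement is possible. Final partition (4 blocks): {q0,q1} | {q4,q5,q6} | {q3,q8} | {q2}.

4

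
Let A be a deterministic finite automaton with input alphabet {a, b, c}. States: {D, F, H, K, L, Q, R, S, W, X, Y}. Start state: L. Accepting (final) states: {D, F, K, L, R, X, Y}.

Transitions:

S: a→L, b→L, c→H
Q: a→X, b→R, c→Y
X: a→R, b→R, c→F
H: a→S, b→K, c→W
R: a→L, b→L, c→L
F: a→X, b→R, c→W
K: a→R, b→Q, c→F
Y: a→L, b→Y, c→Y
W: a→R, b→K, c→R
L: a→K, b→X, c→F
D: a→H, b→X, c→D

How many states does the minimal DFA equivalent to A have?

States {D,H,S} cannot be reached from the start state, so discard them.
Start with accepting vs non-accepting: {F,K,L,R,X,Y} | {Q,W}.
Split {F,K,L,R,X,Y} by δ(·,b) → {F,L,R,X,Y} and {K}.
Split {F,L,R,X,Y} by δ(·,a) → {F,R,X,Y} and {L}.
Refine {F,R,X,Y} on symbol a: members go to different blocks, giving {R,Y} and {F,X}.
Refine {R,Y} on symbol b: members go to different blocks, giving {R} and {Y}.
On input a, block {Q,W} splits into {W} and {Q}.
Refine {F,X} on symbol a: members go to different blocks, giving {F} and {X}.
The partition is now stable with 8 blocks: {R} | {W} | {K} | {L} | {F} | {Y} | {Q} | {X}.

8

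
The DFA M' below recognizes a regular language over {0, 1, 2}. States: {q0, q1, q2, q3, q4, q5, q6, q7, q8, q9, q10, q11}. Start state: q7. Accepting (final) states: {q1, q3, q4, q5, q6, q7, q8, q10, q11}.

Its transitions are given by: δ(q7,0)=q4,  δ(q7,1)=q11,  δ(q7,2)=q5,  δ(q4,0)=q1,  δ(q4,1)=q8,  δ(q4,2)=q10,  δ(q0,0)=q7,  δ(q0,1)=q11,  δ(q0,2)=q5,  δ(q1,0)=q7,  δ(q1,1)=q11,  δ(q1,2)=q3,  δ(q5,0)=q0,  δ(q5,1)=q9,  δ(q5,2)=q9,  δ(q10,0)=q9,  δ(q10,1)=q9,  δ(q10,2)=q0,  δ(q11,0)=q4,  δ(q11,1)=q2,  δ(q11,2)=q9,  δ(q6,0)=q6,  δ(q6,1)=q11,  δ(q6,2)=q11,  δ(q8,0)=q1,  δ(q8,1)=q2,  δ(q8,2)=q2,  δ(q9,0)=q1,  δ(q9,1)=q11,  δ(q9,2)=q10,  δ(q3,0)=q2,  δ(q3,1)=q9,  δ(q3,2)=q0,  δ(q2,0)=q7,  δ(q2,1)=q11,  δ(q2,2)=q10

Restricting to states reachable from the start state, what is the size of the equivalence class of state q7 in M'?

3

Reachable states from the start: {q0,q1,q2,q3,q4,q5,q7,q8,q9,q10,q11}. Unreachable: {q6} — drop them.
P0 = {q1,q3,q4,q5,q7,q8,q10,q11} | {q0,q2,q9}.
Split {q1,q3,q4,q5,q7,q8,q10,q11} by δ(·,0) → {q1,q4,q7,q8,q11} and {q3,q5,q10}.
On input 1, block {q1,q4,q7,q8,q11} splits into {q1,q4,q7} and {q8,q11}.
Stable partition: {q1,q4,q7} | {q0,q2,q9} | {q3,q5,q10} | {q8,q11} — 4 equivalence classes.
State q7 belongs to the block {q1,q4,q7}, which has 3 states.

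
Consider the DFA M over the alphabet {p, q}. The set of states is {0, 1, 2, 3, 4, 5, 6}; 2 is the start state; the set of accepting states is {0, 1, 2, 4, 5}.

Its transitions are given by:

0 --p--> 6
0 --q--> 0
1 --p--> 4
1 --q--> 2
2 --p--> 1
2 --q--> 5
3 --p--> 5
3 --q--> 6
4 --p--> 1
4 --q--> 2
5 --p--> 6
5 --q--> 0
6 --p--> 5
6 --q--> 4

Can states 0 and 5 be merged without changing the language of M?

States {3} cannot be reached from the start state, so discard them.
Start with accepting vs non-accepting: {0,1,2,4,5} | {6}.
Split {0,1,2,4,5} by δ(·,p) → {1,2,4} and {0,5}.
On input q, block {1,2,4} splits into {1,4} and {2}.
No further refinement is possible. Final partition (4 blocks): {1,4} | {6} | {0,5} | {2}.
0 and 5 lie in the same block of the stable partition, so they are equivalent — no string distinguishes them.

Yes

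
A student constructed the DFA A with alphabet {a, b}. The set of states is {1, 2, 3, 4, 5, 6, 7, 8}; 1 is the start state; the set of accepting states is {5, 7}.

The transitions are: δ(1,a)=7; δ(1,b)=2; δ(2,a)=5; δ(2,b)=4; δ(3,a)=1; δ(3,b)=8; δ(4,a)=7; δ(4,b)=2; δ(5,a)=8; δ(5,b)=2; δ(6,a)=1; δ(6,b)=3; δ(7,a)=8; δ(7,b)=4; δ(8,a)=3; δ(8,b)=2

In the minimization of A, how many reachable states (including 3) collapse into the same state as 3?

1

First remove the unreachable states {6}; 7 states remain.
P0 = {5,7} | {1,2,3,4,8}.
On input a, block {1,2,3,4,8} splits into {1,2,4} and {3,8}.
Refine {3,8} on symbol a: members go to different blocks, giving {3} and {8}.
The partition is now stable with 4 blocks: {5,7} | {1,2,4} | {3} | {8}.
State 3 belongs to the block {3}, which has 1 states.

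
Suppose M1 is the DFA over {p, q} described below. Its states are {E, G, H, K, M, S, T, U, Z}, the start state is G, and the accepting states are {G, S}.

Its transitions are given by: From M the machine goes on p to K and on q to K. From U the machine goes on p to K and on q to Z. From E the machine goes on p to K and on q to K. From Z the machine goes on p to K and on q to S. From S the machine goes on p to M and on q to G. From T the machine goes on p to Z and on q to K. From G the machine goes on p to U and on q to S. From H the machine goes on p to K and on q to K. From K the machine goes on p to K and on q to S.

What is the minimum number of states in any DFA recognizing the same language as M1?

Reachable states from the start: {G,K,M,S,U,Z}. Unreachable: {E,H,T} — drop them.
Start with accepting vs non-accepting: {G,S} | {K,M,U,Z}.
Split {K,M,U,Z} by δ(·,q) → {M,U} and {K,Z}.
No further refinement is possible. Final partition (3 blocks): {G,S} | {M,U} | {K,Z}.

3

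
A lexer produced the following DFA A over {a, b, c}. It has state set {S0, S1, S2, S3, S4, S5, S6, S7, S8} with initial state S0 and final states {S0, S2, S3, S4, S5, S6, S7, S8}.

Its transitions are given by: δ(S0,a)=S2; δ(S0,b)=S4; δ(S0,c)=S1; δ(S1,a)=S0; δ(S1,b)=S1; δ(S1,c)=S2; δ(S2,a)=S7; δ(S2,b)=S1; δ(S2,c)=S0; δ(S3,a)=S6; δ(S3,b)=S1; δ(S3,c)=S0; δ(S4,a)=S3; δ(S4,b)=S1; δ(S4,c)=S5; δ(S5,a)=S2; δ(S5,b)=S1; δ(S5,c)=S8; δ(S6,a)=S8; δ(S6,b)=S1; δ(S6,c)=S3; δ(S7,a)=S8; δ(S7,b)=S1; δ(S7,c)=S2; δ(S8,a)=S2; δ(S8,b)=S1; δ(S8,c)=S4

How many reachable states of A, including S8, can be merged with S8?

All states are reachable from the start state.
P0 = {S0,S2,S3,S4,S5,S6,S7,S8} | {S1}.
Refine {S0,S2,S3,S4,S5,S6,S7,S8} on symbol b: members go to different blocks, giving {S2,S3,S4,S5,S6,S7,S8} and {S0}.
Refine {S2,S3,S4,S5,S6,S7,S8} on symbol c: members go to different blocks, giving {S4,S5,S6,S7,S8} and {S2,S3}.
Split {S4,S5,S6,S7,S8} by δ(·,a) → {S4,S5,S8} and {S6,S7}.
The partition is now stable with 5 blocks: {S4,S5,S8} | {S1} | {S0} | {S2,S3} | {S6,S7}.
The equivalence class containing S8 is {S4,S5,S8}, of size 3.

3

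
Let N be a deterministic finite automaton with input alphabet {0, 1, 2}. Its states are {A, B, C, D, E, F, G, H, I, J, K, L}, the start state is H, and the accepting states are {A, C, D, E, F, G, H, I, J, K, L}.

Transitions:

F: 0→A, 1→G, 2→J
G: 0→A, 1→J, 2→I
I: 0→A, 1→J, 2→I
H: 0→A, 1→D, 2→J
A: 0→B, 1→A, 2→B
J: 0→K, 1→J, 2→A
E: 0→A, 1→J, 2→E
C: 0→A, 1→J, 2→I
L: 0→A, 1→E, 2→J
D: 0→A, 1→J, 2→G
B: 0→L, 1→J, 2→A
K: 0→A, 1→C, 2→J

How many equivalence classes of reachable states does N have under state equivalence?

Reachable states from the start: {A,B,C,D,E,G,H,I,J,K,L}. Unreachable: {F} — drop them.
Start with accepting vs non-accepting: {A,C,D,E,G,H,I,J,K,L} | {B}.
On input 0, block {A,C,D,E,G,H,I,J,K,L} splits into {C,D,E,G,H,I,J,K,L} and {A}.
Refine {C,D,E,G,H,I,J,K,L} on symbol 0: members go to different blocks, giving {C,D,E,G,H,I,K,L} and {J}.
Split {C,D,E,G,H,I,K,L} by δ(·,1) → {C,D,E,G,I} and {H,K,L}.
No further refinement is possible. Final partition (5 blocks): {C,D,E,G,I} | {B} | {A} | {J} | {H,K,L}.

5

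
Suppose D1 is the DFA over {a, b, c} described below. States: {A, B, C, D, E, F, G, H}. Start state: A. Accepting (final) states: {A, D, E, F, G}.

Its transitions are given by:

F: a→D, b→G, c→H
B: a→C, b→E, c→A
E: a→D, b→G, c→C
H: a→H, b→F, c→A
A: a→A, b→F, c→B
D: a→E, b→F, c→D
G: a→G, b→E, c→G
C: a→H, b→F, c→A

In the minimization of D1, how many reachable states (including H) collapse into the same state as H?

3

Start with accepting vs non-accepting: {A,D,E,F,G} | {B,C,H}.
On input c, block {A,D,E,F,G} splits into {A,E,F} and {D,G}.
Refine {A,E,F} on symbol a: members go to different blocks, giving {E,F} and {A}.
On input a, block {D,G} splits into {D} and {G}.
Stable partition: {E,F} | {B,C,H} | {D} | {A} | {G} — 5 equivalence classes.
The equivalence class containing H is {B,C,H}, of size 3.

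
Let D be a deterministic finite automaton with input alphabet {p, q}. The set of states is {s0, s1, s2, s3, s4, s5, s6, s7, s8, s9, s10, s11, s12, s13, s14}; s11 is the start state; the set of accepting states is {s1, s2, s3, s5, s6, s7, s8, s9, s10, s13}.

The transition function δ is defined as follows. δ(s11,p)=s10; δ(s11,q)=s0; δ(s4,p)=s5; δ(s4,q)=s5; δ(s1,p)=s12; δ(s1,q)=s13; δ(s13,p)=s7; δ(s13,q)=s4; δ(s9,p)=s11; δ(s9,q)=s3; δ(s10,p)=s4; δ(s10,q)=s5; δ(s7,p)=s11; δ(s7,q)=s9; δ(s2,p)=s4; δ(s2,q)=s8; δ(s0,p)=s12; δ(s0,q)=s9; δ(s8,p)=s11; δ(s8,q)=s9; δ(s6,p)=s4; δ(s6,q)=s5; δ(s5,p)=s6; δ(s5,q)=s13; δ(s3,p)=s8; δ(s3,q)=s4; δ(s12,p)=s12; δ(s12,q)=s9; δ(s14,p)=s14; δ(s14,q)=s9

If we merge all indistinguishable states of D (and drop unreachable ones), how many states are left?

Reachable states from the start: {s0,s3,s4,s5,s6,s7,s8,s9,s10,s11,s12,s13}. Unreachable: {s1,s2,s14} — drop them.
Start with accepting vs non-accepting: {s3,s5,s6,s7,s8,s9,s10,s13} | {s0,s4,s11,s12}.
On input p, block {s3,s5,s6,s7,s8,s9,s10,s13} splits into {s6,s7,s8,s9,s10} and {s3,s5,s13}.
On input q, block {s6,s7,s8,s9,s10} splits into {s6,s9,s10} and {s7,s8}.
Refine {s0,s4,s11,s12} on symbol p: members go to different blocks, giving {s0,s12} and {s4} and {s11}.
On input p, block {s6,s9,s10} splits into {s6,s10} and {s9}.
On input p, block {s3,s5,s13} splits into {s3,s13} and {s5}.
No further refinement is possible. Final partition (8 blocks): {s6,s10} | {s0,s12} | {s3,s13} | {s7,s8} | {s4} | {s11} | {s9} | {s5}.

8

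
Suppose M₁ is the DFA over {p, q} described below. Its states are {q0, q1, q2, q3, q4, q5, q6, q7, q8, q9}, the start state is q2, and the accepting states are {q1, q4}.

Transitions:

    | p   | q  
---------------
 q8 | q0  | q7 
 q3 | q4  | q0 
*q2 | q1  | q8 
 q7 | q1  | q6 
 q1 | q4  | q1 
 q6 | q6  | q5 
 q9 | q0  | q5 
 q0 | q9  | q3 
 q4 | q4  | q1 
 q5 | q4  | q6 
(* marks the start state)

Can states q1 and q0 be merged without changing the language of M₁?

No

Initial partition by acceptance: {q1,q4} | {q0,q2,q3,q5,q6,q7,q8,q9}.
Split {q0,q2,q3,q5,q6,q7,q8,q9} by δ(·,p) → {q0,q6,q8,q9} and {q2,q3,q5,q7}.
The partition is now stable with 3 blocks: {q1,q4} | {q0,q6,q8,q9} | {q2,q3,q5,q7}.
q1 and q0 end up in different blocks, so they are distinguishable. For instance, the string 'ε' is accepted from only q1.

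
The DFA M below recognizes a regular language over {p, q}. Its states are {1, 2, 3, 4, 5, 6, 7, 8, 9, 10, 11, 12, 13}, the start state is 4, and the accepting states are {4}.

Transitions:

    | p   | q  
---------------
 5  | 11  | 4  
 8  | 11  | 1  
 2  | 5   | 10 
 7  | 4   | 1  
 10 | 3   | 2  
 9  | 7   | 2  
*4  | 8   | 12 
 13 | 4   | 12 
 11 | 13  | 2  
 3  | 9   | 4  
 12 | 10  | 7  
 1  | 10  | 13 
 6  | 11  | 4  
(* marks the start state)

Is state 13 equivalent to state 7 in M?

Yes

States {6} cannot be reached from the start state, so discard them.
P0 = {4} | {1,2,3,5,7,8,9,10,11,12,13}.
Refine {1,2,3,5,7,8,9,10,11,12,13} on symbol p: members go to different blocks, giving {1,2,3,5,8,9,10,11,12} and {7,13}.
Refine {1,2,3,5,8,9,10,11,12} on symbol p: members go to different blocks, giving {1,2,3,5,8,10,12} and {9,11}.
Refine {1,2,3,5,8,10,12} on symbol p: members go to different blocks, giving {1,2,10,12} and {3,5,8}.
Refine {1,2,10,12} on symbol p: members go to different blocks, giving {1,12} and {2,10}.
On input q, block {3,5,8} splits into {3,5} and {8}.
The partition is now stable with 7 blocks: {4} | {1,12} | {7,13} | {9,11} | {3,5} | {2,10} | {8}.
13 and 7 lie in the same block of the stable partition, so they are equivalent — no string distinguishes them.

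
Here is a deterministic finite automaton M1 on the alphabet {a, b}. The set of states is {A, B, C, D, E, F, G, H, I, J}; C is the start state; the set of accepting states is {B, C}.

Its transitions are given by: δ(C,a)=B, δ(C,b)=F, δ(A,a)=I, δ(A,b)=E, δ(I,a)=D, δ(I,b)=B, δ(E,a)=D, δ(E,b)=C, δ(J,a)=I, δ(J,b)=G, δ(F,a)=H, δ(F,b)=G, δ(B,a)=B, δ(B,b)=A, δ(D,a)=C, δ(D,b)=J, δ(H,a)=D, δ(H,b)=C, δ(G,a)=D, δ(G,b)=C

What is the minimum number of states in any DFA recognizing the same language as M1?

4

Every state is reachable, so we keep all 10.
P0 = {B,C} | {A,D,E,F,G,H,I,J}.
Split {A,D,E,F,G,H,I,J} by δ(·,a) → {A,E,F,G,H,I,J} and {D}.
On input a, block {A,E,F,G,H,I,J} splits into {E,G,H,I} and {A,F,J}.
The partition is now stable with 4 blocks: {B,C} | {E,G,H,I} | {D} | {A,F,J}.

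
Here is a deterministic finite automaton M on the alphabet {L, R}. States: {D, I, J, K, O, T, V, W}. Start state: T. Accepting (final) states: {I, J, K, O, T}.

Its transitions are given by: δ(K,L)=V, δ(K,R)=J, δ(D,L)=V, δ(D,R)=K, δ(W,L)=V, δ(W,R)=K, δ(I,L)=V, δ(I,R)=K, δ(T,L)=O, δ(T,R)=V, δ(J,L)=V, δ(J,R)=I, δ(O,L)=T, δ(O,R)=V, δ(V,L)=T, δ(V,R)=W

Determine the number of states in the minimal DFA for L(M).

4

First remove the unreachable states {D}; 7 states remain.
Start with accepting vs non-accepting: {I,J,K,O,T} | {V,W}.
Refine {I,J,K,O,T} on symbol L: members go to different blocks, giving {I,J,K} and {O,T}.
Split {V,W} by δ(·,L) → {V} and {W}.
No further refinement is possible. Final partition (4 blocks): {I,J,K} | {V} | {O,T} | {W}.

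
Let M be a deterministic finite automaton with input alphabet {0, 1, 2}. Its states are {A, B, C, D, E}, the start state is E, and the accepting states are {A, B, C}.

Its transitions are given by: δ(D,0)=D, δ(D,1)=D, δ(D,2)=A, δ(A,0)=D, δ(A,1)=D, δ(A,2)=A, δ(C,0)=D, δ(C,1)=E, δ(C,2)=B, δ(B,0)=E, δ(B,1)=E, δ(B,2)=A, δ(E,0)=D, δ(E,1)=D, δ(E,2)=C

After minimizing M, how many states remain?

Initial partition by acceptance: {A,B,C} | {D,E}.
Stable partition: {A,B,C} | {D,E} — 2 equivalence classes.

2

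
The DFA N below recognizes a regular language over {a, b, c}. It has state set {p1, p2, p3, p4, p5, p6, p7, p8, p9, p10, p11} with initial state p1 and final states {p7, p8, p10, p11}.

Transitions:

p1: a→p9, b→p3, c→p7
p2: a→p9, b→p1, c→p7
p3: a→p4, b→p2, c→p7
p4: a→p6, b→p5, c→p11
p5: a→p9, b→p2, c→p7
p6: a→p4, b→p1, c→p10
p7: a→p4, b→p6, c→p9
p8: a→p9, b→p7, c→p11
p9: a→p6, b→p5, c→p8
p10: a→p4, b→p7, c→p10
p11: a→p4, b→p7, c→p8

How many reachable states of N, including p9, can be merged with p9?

Every state is reachable, so we keep all 11.
Start with accepting vs non-accepting: {p7,p8,p10,p11} | {p1,p2,p3,p4,p5,p6,p9}.
Split {p7,p8,p10,p11} by δ(·,b) → {p8,p10,p11} and {p7}.
Refine {p1,p2,p3,p4,p5,p6,p9} on symbol c: members go to different blocks, giving {p1,p2,p3,p5} and {p4,p6,p9}.
No further refinement is possible. Final partition (4 blocks): {p8,p10,p11} | {p1,p2,p3,p5} | {p7} | {p4,p6,p9}.
The equivalence class containing p9 is {p4,p6,p9}, of size 3.

3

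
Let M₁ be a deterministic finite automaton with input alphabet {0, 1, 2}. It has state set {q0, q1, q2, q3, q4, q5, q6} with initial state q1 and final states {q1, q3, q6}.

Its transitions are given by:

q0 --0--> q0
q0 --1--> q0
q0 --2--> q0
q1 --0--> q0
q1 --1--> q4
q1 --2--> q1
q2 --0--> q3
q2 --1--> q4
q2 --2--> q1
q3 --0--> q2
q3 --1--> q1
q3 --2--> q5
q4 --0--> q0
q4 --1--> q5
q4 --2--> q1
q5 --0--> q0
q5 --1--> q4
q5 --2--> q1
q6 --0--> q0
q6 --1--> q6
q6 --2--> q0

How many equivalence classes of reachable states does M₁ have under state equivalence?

3

First remove the unreachable states {q2,q3,q6}; 4 states remain.
P0 = {q1} | {q0,q4,q5}.
On input 2, block {q0,q4,q5} splits into {q4,q5} and {q0}.
The partition is now stable with 3 blocks: {q1} | {q4,q5} | {q0}.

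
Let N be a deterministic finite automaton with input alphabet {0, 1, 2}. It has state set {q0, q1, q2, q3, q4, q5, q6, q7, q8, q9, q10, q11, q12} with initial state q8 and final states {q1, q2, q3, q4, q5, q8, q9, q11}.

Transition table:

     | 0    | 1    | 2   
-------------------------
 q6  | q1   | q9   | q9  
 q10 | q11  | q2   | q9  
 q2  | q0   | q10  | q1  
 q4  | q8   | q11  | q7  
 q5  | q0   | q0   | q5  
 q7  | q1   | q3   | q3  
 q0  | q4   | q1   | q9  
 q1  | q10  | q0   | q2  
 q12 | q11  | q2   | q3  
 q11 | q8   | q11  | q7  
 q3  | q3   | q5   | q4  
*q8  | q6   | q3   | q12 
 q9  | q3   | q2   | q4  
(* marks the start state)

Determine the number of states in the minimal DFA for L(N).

Initial partition by acceptance: {q1,q2,q3,q4,q5,q8,q9,q11} | {q0,q6,q7,q10,q12}.
Split {q1,q2,q3,q4,q5,q8,q9,q11} by δ(·,0) → {q1,q2,q5,q8} and {q3,q4,q9,q11}.
On input 1, block {q1,q2,q5,q8} splits into {q1,q2,q5} and {q8}.
On input 0, block {q0,q6,q7,q10,q12} splits into {q0,q10,q12} and {q6,q7}.
Split {q3,q4,q9,q11} by δ(·,0) → {q3,q9} and {q4,q11}.
The partition is now stable with 6 blocks: {q1,q2,q5} | {q0,q10,q12} | {q3,q9} | {q8} | {q6,q7} | {q4,q11}.

6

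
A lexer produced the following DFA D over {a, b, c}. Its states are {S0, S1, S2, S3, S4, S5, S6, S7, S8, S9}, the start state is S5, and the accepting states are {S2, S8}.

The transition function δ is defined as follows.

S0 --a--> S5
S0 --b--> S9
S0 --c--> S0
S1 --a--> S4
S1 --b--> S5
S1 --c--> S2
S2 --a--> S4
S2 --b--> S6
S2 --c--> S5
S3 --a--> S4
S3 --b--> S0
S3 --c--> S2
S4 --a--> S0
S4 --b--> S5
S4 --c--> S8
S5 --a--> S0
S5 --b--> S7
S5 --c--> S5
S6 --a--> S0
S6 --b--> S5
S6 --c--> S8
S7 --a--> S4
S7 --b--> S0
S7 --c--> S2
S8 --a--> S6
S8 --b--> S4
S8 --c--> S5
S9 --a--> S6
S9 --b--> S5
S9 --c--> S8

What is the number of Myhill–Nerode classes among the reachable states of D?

4

States {S1,S3} cannot be reached from the start state, so discard them.
Initial partition by acceptance: {S2,S8} | {S0,S4,S5,S6,S7,S9}.
On input c, block {S0,S4,S5,S6,S7,S9} splits into {S4,S6,S7,S9} and {S0,S5}.
Split {S4,S6,S7,S9} by δ(·,a) → {S4,S6} and {S7,S9}.
The partition is now stable with 4 blocks: {S2,S8} | {S4,S6} | {S0,S5} | {S7,S9}.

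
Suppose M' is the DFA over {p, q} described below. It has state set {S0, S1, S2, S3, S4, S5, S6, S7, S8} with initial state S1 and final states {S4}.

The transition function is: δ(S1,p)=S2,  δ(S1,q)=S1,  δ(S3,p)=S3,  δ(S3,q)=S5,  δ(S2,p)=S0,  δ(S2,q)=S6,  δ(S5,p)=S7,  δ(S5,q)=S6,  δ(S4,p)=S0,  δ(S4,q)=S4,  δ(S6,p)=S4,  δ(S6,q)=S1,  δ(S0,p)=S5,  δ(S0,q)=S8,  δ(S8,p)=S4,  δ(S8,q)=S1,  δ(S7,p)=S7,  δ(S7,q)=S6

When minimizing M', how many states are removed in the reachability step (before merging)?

1

BFS from S1 reaches {S0, S1, S2, S4, S5, S6, S7, S8}; the 1 state(s) S3 are never visited.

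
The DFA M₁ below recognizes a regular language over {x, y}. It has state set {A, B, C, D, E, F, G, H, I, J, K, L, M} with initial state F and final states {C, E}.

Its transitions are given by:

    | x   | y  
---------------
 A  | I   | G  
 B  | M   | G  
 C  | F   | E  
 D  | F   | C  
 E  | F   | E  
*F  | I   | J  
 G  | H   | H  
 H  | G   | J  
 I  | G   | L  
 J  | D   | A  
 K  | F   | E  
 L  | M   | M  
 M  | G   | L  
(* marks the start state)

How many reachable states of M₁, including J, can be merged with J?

Reachable states from the start: {A,C,D,E,F,G,H,I,J,L,M}. Unreachable: {B,K} — drop them.
P0 = {C,E} | {A,D,F,G,H,I,J,L,M}.
On input y, block {A,D,F,G,H,I,J,L,M} splits into {A,F,G,H,I,J,L,M} and {D}.
On input x, block {A,F,G,H,I,J,L,M} splits into {A,F,G,H,I,L,M} and {J}.
Refine {A,F,G,H,I,L,M} on symbol y: members go to different blocks, giving {A,G,I,L,M} and {F,H}.
Refine {A,G,I,L,M} on symbol x: members go to different blocks, giving {A,I,L,M} and {G}.
On input x, block {A,I,L,M} splits into {A,L} and {I,M}.
Refine {A,L} on symbol y: members go to different blocks, giving {A} and {L}.
Split {F,H} by δ(·,x) → {F} and {H}.
Stable partition: {C,E} | {A} | {D} | {J} | {F} | {G} | {I,M} | {L} | {H} — 9 equivalence classes.
State J belongs to the block {J}, which has 1 states.

1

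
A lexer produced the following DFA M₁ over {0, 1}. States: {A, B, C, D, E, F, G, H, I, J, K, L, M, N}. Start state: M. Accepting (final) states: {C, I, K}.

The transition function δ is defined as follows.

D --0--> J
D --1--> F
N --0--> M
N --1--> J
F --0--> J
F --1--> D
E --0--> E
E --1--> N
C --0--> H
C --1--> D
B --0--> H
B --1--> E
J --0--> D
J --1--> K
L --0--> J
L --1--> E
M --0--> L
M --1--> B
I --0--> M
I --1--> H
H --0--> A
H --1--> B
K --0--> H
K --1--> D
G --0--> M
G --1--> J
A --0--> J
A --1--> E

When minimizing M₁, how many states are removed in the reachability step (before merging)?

No path from M leads to C, G, I; the other 11 states are all reachable.

3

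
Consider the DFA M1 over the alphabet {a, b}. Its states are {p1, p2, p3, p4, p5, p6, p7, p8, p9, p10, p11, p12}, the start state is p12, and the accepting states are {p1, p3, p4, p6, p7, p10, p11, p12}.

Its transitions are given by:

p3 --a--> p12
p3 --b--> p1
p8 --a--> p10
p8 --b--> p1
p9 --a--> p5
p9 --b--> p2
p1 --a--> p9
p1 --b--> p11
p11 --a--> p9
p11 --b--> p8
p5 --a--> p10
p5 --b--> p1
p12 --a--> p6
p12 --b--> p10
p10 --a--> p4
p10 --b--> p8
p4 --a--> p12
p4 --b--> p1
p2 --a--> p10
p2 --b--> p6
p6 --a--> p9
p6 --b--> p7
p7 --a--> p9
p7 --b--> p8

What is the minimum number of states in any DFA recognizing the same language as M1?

7

Reachable states from the start: {p1,p2,p4,p5,p6,p7,p8,p9,p10,p11,p12}. Unreachable: {p3} — drop them.
P0 = {p1,p4,p6,p7,p10,p11,p12} | {p2,p5,p8,p9}.
Split {p1,p4,p6,p7,p10,p11,p12} by δ(·,a) → {p1,p6,p7,p11} and {p4,p10,p12}.
Refine {p1,p6,p7,p11} on symbol b: members go to different blocks, giving {p1,p6} and {p7,p11}.
Refine {p2,p5,p8,p9} on symbol a: members go to different blocks, giving {p2,p5,p8} and {p9}.
Refine {p4,p10,p12} on symbol a: members go to different blocks, giving {p4,p10} and {p12}.
Refine {p4,p10} on symbol a: members go to different blocks, giving {p4} and {p10}.
The partition is now stable with 7 blocks: {p1,p6} | {p2,p5,p8} | {p4} | {p7,p11} | {p9} | {p12} | {p10}.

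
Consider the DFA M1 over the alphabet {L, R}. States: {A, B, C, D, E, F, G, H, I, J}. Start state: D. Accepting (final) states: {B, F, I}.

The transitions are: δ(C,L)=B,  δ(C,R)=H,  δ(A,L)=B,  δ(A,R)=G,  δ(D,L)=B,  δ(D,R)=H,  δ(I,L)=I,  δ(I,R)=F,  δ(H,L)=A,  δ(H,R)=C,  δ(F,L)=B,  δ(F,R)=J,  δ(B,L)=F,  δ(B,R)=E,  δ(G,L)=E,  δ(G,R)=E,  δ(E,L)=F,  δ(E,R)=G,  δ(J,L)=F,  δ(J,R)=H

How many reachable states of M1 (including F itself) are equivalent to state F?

2

States {I} cannot be reached from the start state, so discard them.
Initial partition by acceptance: {B,F} | {A,C,D,E,G,H,J}.
Split {A,C,D,E,G,H,J} by δ(·,L) → {A,C,D,E,J} and {G,H}.
No further refinement is possible. Final partition (3 blocks): {B,F} | {A,C,D,E,J} | {G,H}.
The equivalence class containing F is {B,F}, of size 2.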